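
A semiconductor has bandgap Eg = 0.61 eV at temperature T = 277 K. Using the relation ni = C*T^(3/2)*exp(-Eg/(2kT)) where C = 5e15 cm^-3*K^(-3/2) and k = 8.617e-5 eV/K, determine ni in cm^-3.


Step 1: Compute kT = 8.617e-5 * 277 = 0.02386909 eV
Step 2: Exponent = -Eg/(2kT) = -0.61/(2*0.02386909) = -12.77803
Step 3: T^(3/2) = 277^1.5 = 4610.20
Step 4: ni = 5e15 * 4610.20 * exp(-12.77803) = 6.51e+13 cm^-3

6.51e+13


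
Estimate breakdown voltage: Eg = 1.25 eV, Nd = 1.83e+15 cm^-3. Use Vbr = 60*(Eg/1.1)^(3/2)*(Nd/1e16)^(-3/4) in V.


Step 1: Eg/1.1 = 1.25/1.1 = 1.136364
Step 2: (Eg/1.1)^1.5 = 1.136364^1.5 = 1.211368
Step 3: (Nd/1e16)^(-0.75) = (0.183)^(-0.75) = 3.574059
Step 4: Vbr = 60 * 1.211368 * 3.574059 = 259.8 V

259.8


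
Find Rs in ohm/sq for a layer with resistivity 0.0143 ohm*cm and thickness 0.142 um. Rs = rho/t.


Step 1: Convert thickness to cm: t = 0.142 um = 1.4200e-05 cm
Step 2: Rs = rho / t = 0.0143 / 1.4200e-05
Step 3: Rs = 1007.0 ohm/sq

1007.0


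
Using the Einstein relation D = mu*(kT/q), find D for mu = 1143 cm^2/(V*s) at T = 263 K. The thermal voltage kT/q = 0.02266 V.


Step 1: D = mu * (kT/q)
Step 2: D = 1143 * 0.02266
Step 3: D = 25.9 cm^2/s

25.9


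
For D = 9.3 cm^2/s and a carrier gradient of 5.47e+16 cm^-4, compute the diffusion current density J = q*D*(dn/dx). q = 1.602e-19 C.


Step 1: J = q * D * (dn/dx)
Step 2: J = 1.602e-19 * 9.3 * 5.47e+16
Step 3: J = 8.15e-02 A/cm^2

8.15e-02


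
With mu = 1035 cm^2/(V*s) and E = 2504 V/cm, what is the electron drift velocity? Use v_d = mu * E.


Step 1: v_d = mu * E
Step 2: v_d = 1035 * 2504 = 2591640
Step 3: v_d = 2.59e+06 cm/s

2.59e+06


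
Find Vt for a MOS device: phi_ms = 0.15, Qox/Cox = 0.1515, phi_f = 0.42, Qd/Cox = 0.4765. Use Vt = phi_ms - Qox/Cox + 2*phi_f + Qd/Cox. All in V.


Step 1: Vt = phi_ms - Qox/Cox + 2*phi_f + Qd/Cox
Step 2: Vt = 0.15 - 0.1515 + 2*0.42 + 0.4765
Step 3: Vt = 0.15 - 0.1515 + 0.84 + 0.4765
Step 4: Vt = 1.315 V

1.315


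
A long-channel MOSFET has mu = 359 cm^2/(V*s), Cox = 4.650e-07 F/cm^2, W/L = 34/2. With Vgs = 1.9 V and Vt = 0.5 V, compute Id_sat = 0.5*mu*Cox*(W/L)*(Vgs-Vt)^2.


Step 1: Overdrive voltage Vov = Vgs - Vt = 1.9 - 0.5 = 1.4 V
Step 2: W/L = 34/2 = 17
Step 3: Id = 0.5 * 359 * 4.650e-07 * 17 * 1.4^2
Step 4: Id = 2.78e-03 A

2.78e-03


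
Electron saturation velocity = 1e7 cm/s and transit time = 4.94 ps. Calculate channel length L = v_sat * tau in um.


Step 1: tau in seconds = 4.94 ps * 1e-12 = 4.9400e-12 s
Step 2: L = v_sat * tau = 1e7 * 4.9400e-12 = 4.9400e-05 cm
Step 3: L in um = 4.9400e-05 * 1e4 = 0.494 um

0.494


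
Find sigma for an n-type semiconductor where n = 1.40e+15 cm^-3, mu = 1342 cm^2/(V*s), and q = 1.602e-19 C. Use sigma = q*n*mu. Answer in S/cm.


Step 1: sigma = q * n * mu
Step 2: sigma = 1.602e-19 * 1.40e+15 * 1342
Step 3: sigma = 3.010e-01 S/cm

3.010e-01


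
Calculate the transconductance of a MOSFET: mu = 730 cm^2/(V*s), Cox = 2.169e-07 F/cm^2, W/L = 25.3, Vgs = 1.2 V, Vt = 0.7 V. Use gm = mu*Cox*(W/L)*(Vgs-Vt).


Step 1: Vov = Vgs - Vt = 1.2 - 0.7 = 0.5 V
Step 2: gm = mu * Cox * (W/L) * Vov
Step 3: gm = 730 * 2.169e-07 * 25.3 * 0.5 = 2.00e-03 S

2.00e-03


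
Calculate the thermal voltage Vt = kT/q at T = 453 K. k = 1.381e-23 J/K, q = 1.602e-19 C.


Step 1: kT = 1.381e-23 * 453 = 6.25593e-21 J
Step 2: Vt = kT/q = 6.25593e-21 / 1.602e-19
Step 3: Vt = 0.03905 V

0.03905


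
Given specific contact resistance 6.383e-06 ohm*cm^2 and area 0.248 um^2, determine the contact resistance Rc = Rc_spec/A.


Step 1: Convert area to cm^2: 0.248 um^2 = 2.4800e-09 cm^2
Step 2: Rc = Rc_spec / A = 6.383e-06 / 2.4800e-09
Step 3: Rc = 2.57e+03 ohms

2.57e+03


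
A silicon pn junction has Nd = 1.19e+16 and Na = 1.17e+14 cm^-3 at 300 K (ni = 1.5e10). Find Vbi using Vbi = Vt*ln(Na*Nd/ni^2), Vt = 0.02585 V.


Step 1: Compute Na*Nd/ni^2 = 1.17e+14 * 1.19e+16 / (1.5e10)^2 = 6.1880e+09
Step 2: ln(6.1880e+09) = 22.5459
Step 3: Vbi = 0.02585 * 22.5459 = 0.583 V

0.583


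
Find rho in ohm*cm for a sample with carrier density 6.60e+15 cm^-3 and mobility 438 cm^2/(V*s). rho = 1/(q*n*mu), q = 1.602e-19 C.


Step 1: sigma = q * n * mu = 1.602e-19 * 6.60e+15 * 438 = 4.63106e-01 S/cm
Step 2: rho = 1 / sigma = 1 / 4.63106e-01 = 2.159 ohm*cm

2.159


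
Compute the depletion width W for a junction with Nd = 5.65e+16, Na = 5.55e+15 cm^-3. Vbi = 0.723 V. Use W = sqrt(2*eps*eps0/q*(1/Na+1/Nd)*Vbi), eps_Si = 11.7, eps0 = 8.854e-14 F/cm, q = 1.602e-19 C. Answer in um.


Step 1: 1/Na + 1/Nd = 1/5.55e+15 + 1/5.65e+16 = 1.97879e-16
Step 2: 2*eps*eps0/q = 2*11.7*8.854e-14/1.602e-19 = 1.293281e+07
Step 3: W^2 = 1.293281e+07 * 1.97879e-16 * 0.723 = 1.85025e-09
Step 4: W = sqrt(1.85025e-09) = 4.301e-05 cm = 0.4301 um

0.4301


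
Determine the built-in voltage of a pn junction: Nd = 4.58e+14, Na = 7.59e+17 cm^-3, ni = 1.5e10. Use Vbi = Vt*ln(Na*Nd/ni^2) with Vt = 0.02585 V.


Step 1: Compute Na*Nd/ni^2 = 7.59e+17 * 4.58e+14 / (1.5e10)^2 = 1.5450e+12
Step 2: ln(1.5450e+12) = 28.0660
Step 3: Vbi = 0.02585 * 28.0660 = 0.726 V

0.726


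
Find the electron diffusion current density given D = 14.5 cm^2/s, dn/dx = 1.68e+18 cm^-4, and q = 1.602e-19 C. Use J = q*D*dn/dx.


Step 1: J = q * D * (dn/dx)
Step 2: J = 1.602e-19 * 14.5 * 1.68e+18
Step 3: J = 3.90e+00 A/cm^2

3.90e+00


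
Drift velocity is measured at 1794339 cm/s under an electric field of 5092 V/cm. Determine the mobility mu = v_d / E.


Step 1: mu = v_d / E
Step 2: mu = 1794339 / 5092
Step 3: mu = 352.38 cm^2/(V*s)

352.38


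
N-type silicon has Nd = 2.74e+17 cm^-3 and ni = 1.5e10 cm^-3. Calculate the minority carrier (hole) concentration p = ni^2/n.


Step 1: Since Nd >> ni, n ≈ Nd = 2.74e+17 cm^-3
Step 2: p = ni^2 / n = (1.5e10)^2 / 2.74e+17
Step 3: p = 2.25e20 / 2.74e+17 = 8.21e+02 cm^-3

8.21e+02


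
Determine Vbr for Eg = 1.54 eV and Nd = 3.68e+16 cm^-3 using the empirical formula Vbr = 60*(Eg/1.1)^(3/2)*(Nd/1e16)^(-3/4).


Step 1: Eg/1.1 = 1.54/1.1 = 1.400000
Step 2: (Eg/1.1)^1.5 = 1.400000^1.5 = 1.656502
Step 3: (Nd/1e16)^(-0.75) = (3.68)^(-0.75) = 0.376369
Step 4: Vbr = 60 * 1.656502 * 0.376369 = 37.4 V

37.4


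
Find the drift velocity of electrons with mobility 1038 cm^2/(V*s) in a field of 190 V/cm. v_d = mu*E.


Step 1: v_d = mu * E
Step 2: v_d = 1038 * 190 = 197220
Step 3: v_d = 1.97e+05 cm/s

1.97e+05


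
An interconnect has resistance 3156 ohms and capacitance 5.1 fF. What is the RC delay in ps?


Step 1: tau = R * C
Step 2: tau = 3156 * 5.1 fF = 3156 * 5.1e-15 F
Step 3: tau = 1.60956e-11 s = 16.0956 ps

16.0956


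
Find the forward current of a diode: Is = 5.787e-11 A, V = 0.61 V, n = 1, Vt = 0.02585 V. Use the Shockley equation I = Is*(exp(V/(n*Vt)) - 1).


Step 1: V/(n*Vt) = 0.61/(1*0.02585) = 23.5977
Step 2: exp(23.5977) = 1.7715e+10
Step 3: I = 5.787e-11 * (1.7715e+10 - 1) = 1.03e+00 A

1.03e+00


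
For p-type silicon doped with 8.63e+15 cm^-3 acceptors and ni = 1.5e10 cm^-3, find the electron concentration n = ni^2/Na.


Step 1: Majority hole concentration p ≈ Na = 8.63e+15 cm^-3
Step 2: n = ni^2 / Na = (1.5e10)^2 / 8.63e+15
Step 3: n = 2.61e+04 cm^-3

2.61e+04


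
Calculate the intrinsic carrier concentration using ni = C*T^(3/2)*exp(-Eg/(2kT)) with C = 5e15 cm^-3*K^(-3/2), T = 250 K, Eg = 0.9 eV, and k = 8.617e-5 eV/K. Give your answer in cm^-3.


Step 1: Compute kT = 8.617e-5 * 250 = 0.0215425 eV
Step 2: Exponent = -Eg/(2kT) = -0.9/(2*0.0215425) = -20.88894
Step 3: T^(3/2) = 250^1.5 = 3952.85
Step 4: ni = 5e15 * 3952.85 * exp(-20.88894) = 1.67e+10 cm^-3

1.67e+10


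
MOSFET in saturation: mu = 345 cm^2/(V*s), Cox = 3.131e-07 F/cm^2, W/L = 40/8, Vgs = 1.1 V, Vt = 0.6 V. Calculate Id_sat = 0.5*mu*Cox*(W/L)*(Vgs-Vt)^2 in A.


Step 1: Overdrive voltage Vov = Vgs - Vt = 1.1 - 0.6 = 0.5 V
Step 2: W/L = 40/8 = 5
Step 3: Id = 0.5 * 345 * 3.131e-07 * 5 * 0.5^2
Step 4: Id = 6.75e-05 A

6.75e-05


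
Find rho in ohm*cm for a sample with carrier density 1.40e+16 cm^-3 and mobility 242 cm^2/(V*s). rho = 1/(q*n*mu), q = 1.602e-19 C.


Step 1: sigma = q * n * mu = 1.602e-19 * 1.40e+16 * 242 = 5.42758e-01 S/cm
Step 2: rho = 1 / sigma = 1 / 5.42758e-01 = 1.842 ohm*cm

1.842


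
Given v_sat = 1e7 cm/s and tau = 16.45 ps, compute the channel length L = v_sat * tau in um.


Step 1: tau in seconds = 16.45 ps * 1e-12 = 1.6450e-11 s
Step 2: L = v_sat * tau = 1e7 * 1.6450e-11 = 1.6450e-04 cm
Step 3: L in um = 1.6450e-04 * 1e4 = 1.645 um

1.645


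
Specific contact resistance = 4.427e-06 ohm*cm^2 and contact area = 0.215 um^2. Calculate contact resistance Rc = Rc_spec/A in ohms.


Step 1: Convert area to cm^2: 0.215 um^2 = 2.1500e-09 cm^2
Step 2: Rc = Rc_spec / A = 4.427e-06 / 2.1500e-09
Step 3: Rc = 2.06e+03 ohms

2.06e+03


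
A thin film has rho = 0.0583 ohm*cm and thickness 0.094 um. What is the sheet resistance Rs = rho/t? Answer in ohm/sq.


Step 1: Convert thickness to cm: t = 0.094 um = 9.4000e-06 cm
Step 2: Rs = rho / t = 0.0583 / 9.4000e-06
Step 3: Rs = 6202.1 ohm/sq

6202.1


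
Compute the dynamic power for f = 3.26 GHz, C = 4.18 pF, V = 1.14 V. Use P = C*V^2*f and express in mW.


Step 1: V^2 = 1.14^2 = 1.2996 V^2
Step 2: P = C*V^2*f = 4.18e-12 F * 1.2996 * 3.26e9 Hz
Step 3: P = 1.770938928e-02 W
Step 4: P = 17.709 mW

17.709


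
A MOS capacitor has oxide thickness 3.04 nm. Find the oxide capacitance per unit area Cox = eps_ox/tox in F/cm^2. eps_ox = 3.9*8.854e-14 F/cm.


Step 1: eps_ox = 3.9 * 8.854e-14 = 3.45306e-13 F/cm
Step 2: tox in cm = 3.04 nm * 1e-7 = 3.0400e-07 cm
Step 3: Cox = 3.45306e-13 / 3.0400e-07 = 1.14e-06 F/cm^2

1.14e-06


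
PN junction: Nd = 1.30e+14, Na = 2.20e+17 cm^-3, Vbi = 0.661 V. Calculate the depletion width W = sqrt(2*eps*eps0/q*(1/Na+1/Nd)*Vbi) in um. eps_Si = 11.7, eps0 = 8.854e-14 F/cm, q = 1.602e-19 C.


Step 1: 1/Na + 1/Nd = 1/2.20e+17 + 1/1.30e+14 = 7.69685e-15
Step 2: 2*eps*eps0/q = 2*11.7*8.854e-14/1.602e-19 = 1.293281e+07
Step 3: W^2 = 1.293281e+07 * 7.69685e-15 * 0.661 = 6.57972e-08
Step 4: W = sqrt(6.57972e-08) = 2.565e-04 cm = 2.565 um

2.565


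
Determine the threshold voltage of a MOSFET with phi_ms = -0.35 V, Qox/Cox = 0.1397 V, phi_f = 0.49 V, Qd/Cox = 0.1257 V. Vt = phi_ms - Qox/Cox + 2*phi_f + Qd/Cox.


Step 1: Vt = phi_ms - Qox/Cox + 2*phi_f + Qd/Cox
Step 2: Vt = -0.35 - 0.1397 + 2*0.49 + 0.1257
Step 3: Vt = -0.35 - 0.1397 + 0.98 + 0.1257
Step 4: Vt = 0.616 V

0.616


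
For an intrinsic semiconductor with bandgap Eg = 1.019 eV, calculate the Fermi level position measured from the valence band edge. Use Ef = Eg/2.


Step 1: For an intrinsic semiconductor, the Fermi level sits at midgap.
Step 2: Ef = Eg / 2 = 1.019 / 2 = 0.5095 eV

0.5095


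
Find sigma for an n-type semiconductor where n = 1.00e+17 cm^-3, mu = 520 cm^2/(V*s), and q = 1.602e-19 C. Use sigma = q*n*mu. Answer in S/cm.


Step 1: sigma = q * n * mu
Step 2: sigma = 1.602e-19 * 1.00e+17 * 520
Step 3: sigma = 8.330e+00 S/cm

8.330e+00


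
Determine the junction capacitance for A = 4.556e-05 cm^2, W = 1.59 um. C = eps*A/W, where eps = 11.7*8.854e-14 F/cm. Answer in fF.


Step 1: eps_Si = 11.7 * 8.854e-14 = 1.035918e-12 F/cm
Step 2: W in cm = 1.59 * 1e-4 = 1.59e-04 cm
Step 3: C = 1.035918e-12 * 4.556e-05 / 1.59e-04 = 2.968329e-13 F
Step 4: C = 296.83 fF

296.83


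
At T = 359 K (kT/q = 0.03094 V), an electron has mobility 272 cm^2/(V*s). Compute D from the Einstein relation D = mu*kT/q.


Step 1: D = mu * (kT/q)
Step 2: D = 272 * 0.03094
Step 3: D = 8.42 cm^2/s

8.42


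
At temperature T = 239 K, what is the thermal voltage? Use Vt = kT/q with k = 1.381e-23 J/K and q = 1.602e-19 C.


Step 1: kT = 1.381e-23 * 239 = 3.30059e-21 J
Step 2: Vt = kT/q = 3.30059e-21 / 1.602e-19
Step 3: Vt = 0.0206 V

0.0206


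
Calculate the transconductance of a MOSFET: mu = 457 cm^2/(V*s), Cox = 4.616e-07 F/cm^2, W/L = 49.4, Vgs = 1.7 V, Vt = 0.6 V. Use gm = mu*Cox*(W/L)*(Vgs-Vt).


Step 1: Vov = Vgs - Vt = 1.7 - 0.6 = 1.1 V
Step 2: gm = mu * Cox * (W/L) * Vov
Step 3: gm = 457 * 4.616e-07 * 49.4 * 1.1 = 1.15e-02 S

1.15e-02


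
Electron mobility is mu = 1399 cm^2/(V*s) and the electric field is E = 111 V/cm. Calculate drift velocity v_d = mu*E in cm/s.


Step 1: v_d = mu * E
Step 2: v_d = 1399 * 111 = 155289
Step 3: v_d = 1.55e+05 cm/s

1.55e+05


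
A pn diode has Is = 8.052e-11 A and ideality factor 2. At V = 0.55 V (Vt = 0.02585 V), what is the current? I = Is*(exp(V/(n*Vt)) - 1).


Step 1: V/(n*Vt) = 0.55/(2*0.02585) = 10.6383
Step 2: exp(10.6383) = 4.1702e+04
Step 3: I = 8.052e-11 * (4.1702e+04 - 1) = 3.36e-06 A

3.36e-06


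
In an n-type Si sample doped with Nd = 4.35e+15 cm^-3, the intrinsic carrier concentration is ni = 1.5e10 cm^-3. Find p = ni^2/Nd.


Step 1: Since Nd >> ni, n ≈ Nd = 4.35e+15 cm^-3
Step 2: p = ni^2 / n = (1.5e10)^2 / 4.35e+15
Step 3: p = 2.25e20 / 4.35e+15 = 5.17e+04 cm^-3

5.17e+04


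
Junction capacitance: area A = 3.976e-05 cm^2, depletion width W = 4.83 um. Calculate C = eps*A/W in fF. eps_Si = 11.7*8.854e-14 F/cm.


Step 1: eps_Si = 11.7 * 8.854e-14 = 1.035918e-12 F/cm
Step 2: W in cm = 4.83 * 1e-4 = 4.83e-04 cm
Step 3: C = 1.035918e-12 * 3.976e-05 / 4.83e-04 = 8.527557e-14 F
Step 4: C = 85.28 fF

85.28


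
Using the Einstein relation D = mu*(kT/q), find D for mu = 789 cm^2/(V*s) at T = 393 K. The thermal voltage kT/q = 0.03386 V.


Step 1: D = mu * (kT/q)
Step 2: D = 789 * 0.03386
Step 3: D = 26.72 cm^2/s

26.72


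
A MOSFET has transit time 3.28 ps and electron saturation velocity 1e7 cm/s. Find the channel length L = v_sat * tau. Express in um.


Step 1: tau in seconds = 3.28 ps * 1e-12 = 3.2800e-12 s
Step 2: L = v_sat * tau = 1e7 * 3.2800e-12 = 3.2800e-05 cm
Step 3: L in um = 3.2800e-05 * 1e4 = 0.328 um

0.328


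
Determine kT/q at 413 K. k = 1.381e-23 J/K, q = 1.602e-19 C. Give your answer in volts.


Step 1: kT = 1.381e-23 * 413 = 5.70353e-21 J
Step 2: Vt = kT/q = 5.70353e-21 / 1.602e-19
Step 3: Vt = 0.0356 V

0.0356


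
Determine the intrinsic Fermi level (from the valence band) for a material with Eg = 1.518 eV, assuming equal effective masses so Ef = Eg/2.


Step 1: For an intrinsic semiconductor, the Fermi level sits at midgap.
Step 2: Ef = Eg / 2 = 1.518 / 2 = 0.759 eV

0.759


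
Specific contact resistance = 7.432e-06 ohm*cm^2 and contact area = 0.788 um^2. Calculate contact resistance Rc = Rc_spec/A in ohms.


Step 1: Convert area to cm^2: 0.788 um^2 = 7.8800e-09 cm^2
Step 2: Rc = Rc_spec / A = 7.432e-06 / 7.8800e-09
Step 3: Rc = 9.43e+02 ohms

9.43e+02


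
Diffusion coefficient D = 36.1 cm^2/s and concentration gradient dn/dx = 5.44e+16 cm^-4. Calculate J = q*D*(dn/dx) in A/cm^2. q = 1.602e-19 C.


Step 1: J = q * D * (dn/dx)
Step 2: J = 1.602e-19 * 36.1 * 5.44e+16
Step 3: J = 3.15e-01 A/cm^2

3.15e-01


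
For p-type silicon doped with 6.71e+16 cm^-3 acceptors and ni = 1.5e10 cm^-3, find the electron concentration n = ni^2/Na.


Step 1: Majority hole concentration p ≈ Na = 6.71e+16 cm^-3
Step 2: n = ni^2 / Na = (1.5e10)^2 / 6.71e+16
Step 3: n = 3.35e+03 cm^-3

3.35e+03


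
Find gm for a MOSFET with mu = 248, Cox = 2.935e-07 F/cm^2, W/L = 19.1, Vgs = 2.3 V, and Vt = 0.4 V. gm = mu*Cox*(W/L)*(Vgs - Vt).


Step 1: Vov = Vgs - Vt = 2.3 - 0.4 = 1.9 V
Step 2: gm = mu * Cox * (W/L) * Vov
Step 3: gm = 248 * 2.935e-07 * 19.1 * 1.9 = 2.64e-03 S

2.64e-03


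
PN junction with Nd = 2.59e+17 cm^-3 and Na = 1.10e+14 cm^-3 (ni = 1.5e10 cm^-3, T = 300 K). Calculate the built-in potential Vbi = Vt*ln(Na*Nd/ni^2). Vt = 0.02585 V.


Step 1: Compute Na*Nd/ni^2 = 1.10e+14 * 2.59e+17 / (1.5e10)^2 = 1.2662e+11
Step 2: ln(1.2662e+11) = 25.5645
Step 3: Vbi = 0.02585 * 25.5645 = 0.661 V

0.661


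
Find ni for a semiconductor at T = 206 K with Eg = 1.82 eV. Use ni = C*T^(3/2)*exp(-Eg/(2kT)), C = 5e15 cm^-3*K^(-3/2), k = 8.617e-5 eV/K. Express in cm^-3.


Step 1: Compute kT = 8.617e-5 * 206 = 0.01775102 eV
Step 2: Exponent = -Eg/(2kT) = -1.82/(2*0.01775102) = -51.26466
Step 3: T^(3/2) = 206^1.5 = 2956.66
Step 4: ni = 5e15 * 2956.66 * exp(-51.26466) = 8.05e-04 cm^-3

8.05e-04


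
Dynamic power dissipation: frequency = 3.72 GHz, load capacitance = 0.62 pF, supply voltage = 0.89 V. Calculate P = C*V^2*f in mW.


Step 1: V^2 = 0.89^2 = 0.7921 V^2
Step 2: P = C*V^2*f = 0.62e-12 F * 0.7921 * 3.72e9 Hz
Step 3: P = 1.82689944e-03 W
Step 4: P = 1.827 mW

1.827


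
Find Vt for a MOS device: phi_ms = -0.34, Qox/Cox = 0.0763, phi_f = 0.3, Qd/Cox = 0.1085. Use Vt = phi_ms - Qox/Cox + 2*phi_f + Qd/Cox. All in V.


Step 1: Vt = phi_ms - Qox/Cox + 2*phi_f + Qd/Cox
Step 2: Vt = -0.34 - 0.0763 + 2*0.3 + 0.1085
Step 3: Vt = -0.34 - 0.0763 + 0.6 + 0.1085
Step 4: Vt = 0.2922 V

0.2922


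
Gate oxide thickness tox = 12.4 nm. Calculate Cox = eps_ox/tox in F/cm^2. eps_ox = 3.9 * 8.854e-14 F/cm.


Step 1: eps_ox = 3.9 * 8.854e-14 = 3.45306e-13 F/cm
Step 2: tox in cm = 12.4 nm * 1e-7 = 1.2400e-06 cm
Step 3: Cox = 3.45306e-13 / 1.2400e-06 = 2.78e-07 F/cm^2

2.78e-07


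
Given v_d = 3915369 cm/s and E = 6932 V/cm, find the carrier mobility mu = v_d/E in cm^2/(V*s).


Step 1: mu = v_d / E
Step 2: mu = 3915369 / 6932
Step 3: mu = 564.83 cm^2/(V*s)

564.83


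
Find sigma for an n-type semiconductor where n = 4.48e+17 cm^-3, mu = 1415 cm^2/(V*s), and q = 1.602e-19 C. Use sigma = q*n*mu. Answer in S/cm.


Step 1: sigma = q * n * mu
Step 2: sigma = 1.602e-19 * 4.48e+17 * 1415
Step 3: sigma = 1.016e+02 S/cm

1.016e+02


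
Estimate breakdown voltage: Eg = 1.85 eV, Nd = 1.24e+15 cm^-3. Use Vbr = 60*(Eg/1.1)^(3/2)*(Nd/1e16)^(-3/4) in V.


Step 1: Eg/1.1 = 1.85/1.1 = 1.681818
Step 2: (Eg/1.1)^1.5 = 1.681818^1.5 = 2.181064
Step 3: (Nd/1e16)^(-0.75) = (0.124)^(-0.75) = 4.785571
Step 4: Vbr = 60 * 2.181064 * 4.785571 = 626.3 V

626.3


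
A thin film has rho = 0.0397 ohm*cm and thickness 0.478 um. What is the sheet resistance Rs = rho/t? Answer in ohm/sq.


Step 1: Convert thickness to cm: t = 0.478 um = 4.7800e-05 cm
Step 2: Rs = rho / t = 0.0397 / 4.7800e-05
Step 3: Rs = 830.5 ohm/sq

830.5


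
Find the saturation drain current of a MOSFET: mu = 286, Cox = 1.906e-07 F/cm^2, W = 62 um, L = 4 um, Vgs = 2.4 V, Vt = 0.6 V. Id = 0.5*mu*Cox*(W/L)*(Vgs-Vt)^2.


Step 1: Overdrive voltage Vov = Vgs - Vt = 2.4 - 0.6 = 1.8 V
Step 2: W/L = 62/4 = 15.5
Step 3: Id = 0.5 * 286 * 1.906e-07 * 15.5 * 1.8^2
Step 4: Id = 1.37e-03 A

1.37e-03


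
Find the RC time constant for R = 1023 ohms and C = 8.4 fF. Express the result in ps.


Step 1: tau = R * C
Step 2: tau = 1023 * 8.4 fF = 1023 * 8.4e-15 F
Step 3: tau = 8.5932e-12 s = 8.5932 ps

8.5932


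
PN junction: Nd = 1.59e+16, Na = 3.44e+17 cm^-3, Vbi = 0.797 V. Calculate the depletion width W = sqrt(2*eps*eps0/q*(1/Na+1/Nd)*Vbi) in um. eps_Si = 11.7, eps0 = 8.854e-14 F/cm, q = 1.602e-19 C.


Step 1: 1/Na + 1/Nd = 1/3.44e+17 + 1/1.59e+16 = 6.58001e-17
Step 2: 2*eps*eps0/q = 2*11.7*8.854e-14/1.602e-19 = 1.293281e+07
Step 3: W^2 = 1.293281e+07 * 6.58001e-17 * 0.797 = 6.78231e-10
Step 4: W = sqrt(6.78231e-10) = 2.604e-05 cm = 0.2604 um

0.2604


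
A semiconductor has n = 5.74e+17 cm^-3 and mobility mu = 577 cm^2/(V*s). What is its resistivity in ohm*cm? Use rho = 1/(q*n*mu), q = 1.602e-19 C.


Step 1: sigma = q * n * mu = 1.602e-19 * 5.74e+17 * 577 = 5.30579e+01 S/cm
Step 2: rho = 1 / sigma = 1 / 5.30579e+01 = 0.01885 ohm*cm

0.01885


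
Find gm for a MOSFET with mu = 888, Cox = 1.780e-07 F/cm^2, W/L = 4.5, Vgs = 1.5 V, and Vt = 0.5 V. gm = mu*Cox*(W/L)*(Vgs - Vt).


Step 1: Vov = Vgs - Vt = 1.5 - 0.5 = 1.0 V
Step 2: gm = mu * Cox * (W/L) * Vov
Step 3: gm = 888 * 1.780e-07 * 4.5 * 1.0 = 7.11e-04 S

7.11e-04


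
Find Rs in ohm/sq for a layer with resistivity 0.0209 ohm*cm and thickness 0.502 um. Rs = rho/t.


Step 1: Convert thickness to cm: t = 0.502 um = 5.0200e-05 cm
Step 2: Rs = rho / t = 0.0209 / 5.0200e-05
Step 3: Rs = 416.3 ohm/sq

416.3


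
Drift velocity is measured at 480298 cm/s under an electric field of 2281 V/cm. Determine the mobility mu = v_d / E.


Step 1: mu = v_d / E
Step 2: mu = 480298 / 2281
Step 3: mu = 210.56 cm^2/(V*s)

210.56


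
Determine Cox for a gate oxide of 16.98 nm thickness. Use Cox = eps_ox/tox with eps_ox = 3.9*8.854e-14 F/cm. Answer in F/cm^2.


Step 1: eps_ox = 3.9 * 8.854e-14 = 3.45306e-13 F/cm
Step 2: tox in cm = 16.98 nm * 1e-7 = 1.6980e-06 cm
Step 3: Cox = 3.45306e-13 / 1.6980e-06 = 2.03e-07 F/cm^2

2.03e-07


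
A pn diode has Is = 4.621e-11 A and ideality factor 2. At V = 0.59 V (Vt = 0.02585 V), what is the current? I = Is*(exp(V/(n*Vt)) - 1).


Step 1: V/(n*Vt) = 0.59/(2*0.02585) = 11.4120
Step 2: exp(11.4120) = 9.0400e+04
Step 3: I = 4.621e-11 * (9.0400e+04 - 1) = 4.18e-06 A

4.18e-06


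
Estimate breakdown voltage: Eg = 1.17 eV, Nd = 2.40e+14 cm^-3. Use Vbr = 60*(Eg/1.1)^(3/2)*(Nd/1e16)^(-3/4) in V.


Step 1: Eg/1.1 = 1.17/1.1 = 1.063636
Step 2: (Eg/1.1)^1.5 = 1.063636^1.5 = 1.096957
Step 3: (Nd/1e16)^(-0.75) = (0.024)^(-0.75) = 16.399914
Step 4: Vbr = 60 * 1.096957 * 16.399914 = 1079.4 V

1079.4


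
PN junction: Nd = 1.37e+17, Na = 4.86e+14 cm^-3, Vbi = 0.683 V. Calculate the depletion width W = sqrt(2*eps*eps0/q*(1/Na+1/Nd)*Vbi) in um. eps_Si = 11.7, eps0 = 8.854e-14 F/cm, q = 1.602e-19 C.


Step 1: 1/Na + 1/Nd = 1/4.86e+14 + 1/1.37e+17 = 2.06491e-15
Step 2: 2*eps*eps0/q = 2*11.7*8.854e-14/1.602e-19 = 1.293281e+07
Step 3: W^2 = 1.293281e+07 * 2.06491e-15 * 0.683 = 1.82396e-08
Step 4: W = sqrt(1.82396e-08) = 1.351e-04 cm = 1.351 um

1.351


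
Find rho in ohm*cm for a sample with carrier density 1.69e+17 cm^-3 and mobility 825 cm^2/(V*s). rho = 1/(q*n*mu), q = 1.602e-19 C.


Step 1: sigma = q * n * mu = 1.602e-19 * 1.69e+17 * 825 = 2.23359e+01 S/cm
Step 2: rho = 1 / sigma = 1 / 2.23359e+01 = 0.04477 ohm*cm

0.04477


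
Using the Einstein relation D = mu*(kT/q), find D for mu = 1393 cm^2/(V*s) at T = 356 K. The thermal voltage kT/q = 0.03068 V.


Step 1: D = mu * (kT/q)
Step 2: D = 1393 * 0.03068
Step 3: D = 42.74 cm^2/s

42.74


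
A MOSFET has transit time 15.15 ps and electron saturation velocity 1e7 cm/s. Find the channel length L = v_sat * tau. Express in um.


Step 1: tau in seconds = 15.15 ps * 1e-12 = 1.5150e-11 s
Step 2: L = v_sat * tau = 1e7 * 1.5150e-11 = 1.5150e-04 cm
Step 3: L in um = 1.5150e-04 * 1e4 = 1.515 um

1.515


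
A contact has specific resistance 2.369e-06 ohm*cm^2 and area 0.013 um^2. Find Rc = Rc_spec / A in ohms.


Step 1: Convert area to cm^2: 0.013 um^2 = 1.3000e-10 cm^2
Step 2: Rc = Rc_spec / A = 2.369e-06 / 1.3000e-10
Step 3: Rc = 1.82e+04 ohms

1.82e+04


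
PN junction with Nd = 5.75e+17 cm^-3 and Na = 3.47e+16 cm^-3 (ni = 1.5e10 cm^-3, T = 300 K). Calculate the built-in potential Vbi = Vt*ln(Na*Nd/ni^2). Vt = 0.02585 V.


Step 1: Compute Na*Nd/ni^2 = 3.47e+16 * 5.75e+17 / (1.5e10)^2 = 8.8678e+13
Step 2: ln(8.8678e+13) = 32.1160
Step 3: Vbi = 0.02585 * 32.1160 = 0.83 V

0.83


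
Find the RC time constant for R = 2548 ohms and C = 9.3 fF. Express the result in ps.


Step 1: tau = R * C
Step 2: tau = 2548 * 9.3 fF = 2548 * 9.3e-15 F
Step 3: tau = 2.36964e-11 s = 23.6964 ps

23.6964


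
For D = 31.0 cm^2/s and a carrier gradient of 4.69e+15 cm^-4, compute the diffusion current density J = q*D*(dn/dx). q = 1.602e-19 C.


Step 1: J = q * D * (dn/dx)
Step 2: J = 1.602e-19 * 31.0 * 4.69e+15
Step 3: J = 2.33e-02 A/cm^2

2.33e-02


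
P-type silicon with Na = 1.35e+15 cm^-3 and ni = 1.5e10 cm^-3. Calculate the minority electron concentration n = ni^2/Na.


Step 1: Majority hole concentration p ≈ Na = 1.35e+15 cm^-3
Step 2: n = ni^2 / Na = (1.5e10)^2 / 1.35e+15
Step 3: n = 1.67e+05 cm^-3

1.67e+05


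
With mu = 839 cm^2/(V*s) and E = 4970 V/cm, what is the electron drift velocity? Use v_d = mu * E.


Step 1: v_d = mu * E
Step 2: v_d = 839 * 4970 = 4169830
Step 3: v_d = 4.17e+06 cm/s

4.17e+06


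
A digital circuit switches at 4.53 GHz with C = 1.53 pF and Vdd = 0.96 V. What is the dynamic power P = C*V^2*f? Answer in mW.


Step 1: V^2 = 0.96^2 = 0.9216 V^2
Step 2: P = C*V^2*f = 1.53e-12 F * 0.9216 * 4.53e9 Hz
Step 3: P = 6.38751744e-03 W
Step 4: P = 6.388 mW

6.388


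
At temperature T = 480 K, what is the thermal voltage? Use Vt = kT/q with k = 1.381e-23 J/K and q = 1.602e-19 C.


Step 1: kT = 1.381e-23 * 480 = 6.6288e-21 J
Step 2: Vt = kT/q = 6.6288e-21 / 1.602e-19
Step 3: Vt = 0.04138 V

0.04138


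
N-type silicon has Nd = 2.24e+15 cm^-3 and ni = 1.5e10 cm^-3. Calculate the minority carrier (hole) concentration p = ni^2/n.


Step 1: Since Nd >> ni, n ≈ Nd = 2.24e+15 cm^-3
Step 2: p = ni^2 / n = (1.5e10)^2 / 2.24e+15
Step 3: p = 2.25e20 / 2.24e+15 = 1.00e+05 cm^-3

1.00e+05


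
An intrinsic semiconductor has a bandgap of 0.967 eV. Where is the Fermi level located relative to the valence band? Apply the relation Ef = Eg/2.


Step 1: For an intrinsic semiconductor, the Fermi level sits at midgap.
Step 2: Ef = Eg / 2 = 0.967 / 2 = 0.4835 eV

0.4835


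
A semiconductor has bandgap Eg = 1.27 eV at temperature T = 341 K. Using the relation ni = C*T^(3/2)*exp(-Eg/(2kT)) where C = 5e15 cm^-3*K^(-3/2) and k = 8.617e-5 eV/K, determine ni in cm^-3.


Step 1: Compute kT = 8.617e-5 * 341 = 0.02938397 eV
Step 2: Exponent = -Eg/(2kT) = -1.27/(2*0.02938397) = -21.61042
Step 3: T^(3/2) = 341^1.5 = 6296.97
Step 4: ni = 5e15 * 6296.97 * exp(-21.61042) = 1.30e+10 cm^-3

1.30e+10


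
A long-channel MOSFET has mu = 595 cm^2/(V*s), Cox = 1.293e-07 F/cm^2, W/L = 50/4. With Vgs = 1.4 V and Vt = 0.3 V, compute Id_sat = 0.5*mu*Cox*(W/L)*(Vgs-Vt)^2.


Step 1: Overdrive voltage Vov = Vgs - Vt = 1.4 - 0.3 = 1.1 V
Step 2: W/L = 50/4 = 12.5
Step 3: Id = 0.5 * 595 * 1.293e-07 * 12.5 * 1.1^2
Step 4: Id = 5.82e-04 A

5.82e-04


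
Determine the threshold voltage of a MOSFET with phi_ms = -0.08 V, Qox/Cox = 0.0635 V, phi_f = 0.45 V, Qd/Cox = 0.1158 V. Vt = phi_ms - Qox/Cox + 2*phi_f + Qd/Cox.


Step 1: Vt = phi_ms - Qox/Cox + 2*phi_f + Qd/Cox
Step 2: Vt = -0.08 - 0.0635 + 2*0.45 + 0.1158
Step 3: Vt = -0.08 - 0.0635 + 0.9 + 0.1158
Step 4: Vt = 0.8723 V

0.8723


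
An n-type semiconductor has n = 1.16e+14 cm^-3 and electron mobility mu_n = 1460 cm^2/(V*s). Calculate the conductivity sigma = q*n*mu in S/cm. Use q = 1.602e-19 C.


Step 1: sigma = q * n * mu
Step 2: sigma = 1.602e-19 * 1.16e+14 * 1460
Step 3: sigma = 2.713e-02 S/cm

2.713e-02


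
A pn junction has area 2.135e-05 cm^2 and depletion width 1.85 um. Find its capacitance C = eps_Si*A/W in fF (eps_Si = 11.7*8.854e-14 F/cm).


Step 1: eps_Si = 11.7 * 8.854e-14 = 1.035918e-12 F/cm
Step 2: W in cm = 1.85 * 1e-4 = 1.85e-04 cm
Step 3: C = 1.035918e-12 * 2.135e-05 / 1.85e-04 = 1.195505e-13 F
Step 4: C = 119.55 fF

119.55


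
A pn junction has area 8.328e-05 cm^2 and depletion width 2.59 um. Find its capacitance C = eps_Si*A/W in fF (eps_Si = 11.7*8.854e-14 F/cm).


Step 1: eps_Si = 11.7 * 8.854e-14 = 1.035918e-12 F/cm
Step 2: W in cm = 2.59 * 1e-4 = 2.59e-04 cm
Step 3: C = 1.035918e-12 * 8.328e-05 / 2.59e-04 = 3.330936e-13 F
Step 4: C = 333.09 fF

333.09


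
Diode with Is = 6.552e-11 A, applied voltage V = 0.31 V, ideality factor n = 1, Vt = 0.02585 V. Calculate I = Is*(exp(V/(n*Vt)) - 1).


Step 1: V/(n*Vt) = 0.31/(1*0.02585) = 11.9923
Step 2: exp(11.9923) = 1.6151e+05
Step 3: I = 6.552e-11 * (1.6151e+05 - 1) = 1.06e-05 A

1.06e-05


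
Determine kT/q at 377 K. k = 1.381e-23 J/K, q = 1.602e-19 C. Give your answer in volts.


Step 1: kT = 1.381e-23 * 377 = 5.20637e-21 J
Step 2: Vt = kT/q = 5.20637e-21 / 1.602e-19
Step 3: Vt = 0.0325 V

0.0325


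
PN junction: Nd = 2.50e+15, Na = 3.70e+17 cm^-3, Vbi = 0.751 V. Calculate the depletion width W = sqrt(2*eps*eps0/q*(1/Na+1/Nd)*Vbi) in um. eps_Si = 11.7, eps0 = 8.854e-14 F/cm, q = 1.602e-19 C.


Step 1: 1/Na + 1/Nd = 1/3.70e+17 + 1/2.50e+15 = 4.02703e-16
Step 2: 2*eps*eps0/q = 2*11.7*8.854e-14/1.602e-19 = 1.293281e+07
Step 3: W^2 = 1.293281e+07 * 4.02703e-16 * 0.751 = 3.91127e-09
Step 4: W = sqrt(3.91127e-09) = 6.254e-05 cm = 0.6254 um

0.6254


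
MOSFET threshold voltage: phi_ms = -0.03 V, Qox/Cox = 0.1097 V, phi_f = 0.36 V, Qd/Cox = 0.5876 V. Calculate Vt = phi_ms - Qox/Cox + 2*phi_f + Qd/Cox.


Step 1: Vt = phi_ms - Qox/Cox + 2*phi_f + Qd/Cox
Step 2: Vt = -0.03 - 0.1097 + 2*0.36 + 0.5876
Step 3: Vt = -0.03 - 0.1097 + 0.72 + 0.5876
Step 4: Vt = 1.1679 V

1.1679


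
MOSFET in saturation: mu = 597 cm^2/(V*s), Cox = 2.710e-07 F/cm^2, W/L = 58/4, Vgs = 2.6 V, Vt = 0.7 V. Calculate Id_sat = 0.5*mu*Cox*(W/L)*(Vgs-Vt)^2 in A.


Step 1: Overdrive voltage Vov = Vgs - Vt = 2.6 - 0.7 = 1.9 V
Step 2: W/L = 58/4 = 14.5
Step 3: Id = 0.5 * 597 * 2.710e-07 * 14.5 * 1.9^2
Step 4: Id = 4.23e-03 A

4.23e-03


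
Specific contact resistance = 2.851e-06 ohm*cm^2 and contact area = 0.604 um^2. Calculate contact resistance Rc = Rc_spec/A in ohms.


Step 1: Convert area to cm^2: 0.604 um^2 = 6.0400e-09 cm^2
Step 2: Rc = Rc_spec / A = 2.851e-06 / 6.0400e-09
Step 3: Rc = 4.72e+02 ohms

4.72e+02


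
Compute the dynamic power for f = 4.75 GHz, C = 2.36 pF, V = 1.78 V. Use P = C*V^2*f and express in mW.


Step 1: V^2 = 1.78^2 = 3.1684 V^2
Step 2: P = C*V^2*f = 2.36e-12 F * 3.1684 * 4.75e9 Hz
Step 3: P = 3.5517764e-02 W
Step 4: P = 35.518 mW

35.518


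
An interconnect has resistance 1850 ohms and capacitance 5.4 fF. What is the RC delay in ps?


Step 1: tau = R * C
Step 2: tau = 1850 * 5.4 fF = 1850 * 5.4e-15 F
Step 3: tau = 9.99e-12 s = 9.99 ps

9.99


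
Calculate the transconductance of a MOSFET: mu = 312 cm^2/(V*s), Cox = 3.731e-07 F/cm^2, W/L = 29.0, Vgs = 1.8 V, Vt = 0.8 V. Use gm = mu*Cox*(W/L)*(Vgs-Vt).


Step 1: Vov = Vgs - Vt = 1.8 - 0.8 = 1.0 V
Step 2: gm = mu * Cox * (W/L) * Vov
Step 3: gm = 312 * 3.731e-07 * 29.0 * 1.0 = 3.38e-03 S

3.38e-03


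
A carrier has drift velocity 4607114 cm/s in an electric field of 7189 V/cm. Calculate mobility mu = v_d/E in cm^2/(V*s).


Step 1: mu = v_d / E
Step 2: mu = 4607114 / 7189
Step 3: mu = 640.86 cm^2/(V*s)

640.86


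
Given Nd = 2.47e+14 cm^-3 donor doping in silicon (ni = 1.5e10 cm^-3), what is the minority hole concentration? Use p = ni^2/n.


Step 1: Since Nd >> ni, n ≈ Nd = 2.47e+14 cm^-3
Step 2: p = ni^2 / n = (1.5e10)^2 / 2.47e+14
Step 3: p = 2.25e20 / 2.47e+14 = 9.11e+05 cm^-3

9.11e+05


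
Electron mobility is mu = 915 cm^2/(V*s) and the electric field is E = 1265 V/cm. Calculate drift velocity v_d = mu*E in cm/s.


Step 1: v_d = mu * E
Step 2: v_d = 915 * 1265 = 1157475
Step 3: v_d = 1.16e+06 cm/s

1.16e+06


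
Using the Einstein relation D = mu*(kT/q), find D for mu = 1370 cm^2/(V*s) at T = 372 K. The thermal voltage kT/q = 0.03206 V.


Step 1: D = mu * (kT/q)
Step 2: D = 1370 * 0.03206
Step 3: D = 43.92 cm^2/s

43.92


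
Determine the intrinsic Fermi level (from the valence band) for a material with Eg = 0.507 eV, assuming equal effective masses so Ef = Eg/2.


Step 1: For an intrinsic semiconductor, the Fermi level sits at midgap.
Step 2: Ef = Eg / 2 = 0.507 / 2 = 0.2535 eV

0.2535


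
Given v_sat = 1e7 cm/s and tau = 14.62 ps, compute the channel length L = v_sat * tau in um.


Step 1: tau in seconds = 14.62 ps * 1e-12 = 1.4620e-11 s
Step 2: L = v_sat * tau = 1e7 * 1.4620e-11 = 1.4620e-04 cm
Step 3: L in um = 1.4620e-04 * 1e4 = 1.462 um

1.462


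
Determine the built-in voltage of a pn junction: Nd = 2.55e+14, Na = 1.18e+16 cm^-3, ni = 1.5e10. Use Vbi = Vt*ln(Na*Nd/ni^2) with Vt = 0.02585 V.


Step 1: Compute Na*Nd/ni^2 = 1.18e+16 * 2.55e+14 / (1.5e10)^2 = 1.3373e+10
Step 2: ln(1.3373e+10) = 23.3165
Step 3: Vbi = 0.02585 * 23.3165 = 0.603 V

0.603


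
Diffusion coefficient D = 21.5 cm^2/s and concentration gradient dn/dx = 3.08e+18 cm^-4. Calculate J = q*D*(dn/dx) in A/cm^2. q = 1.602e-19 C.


Step 1: J = q * D * (dn/dx)
Step 2: J = 1.602e-19 * 21.5 * 3.08e+18
Step 3: J = 1.06e+01 A/cm^2

1.06e+01


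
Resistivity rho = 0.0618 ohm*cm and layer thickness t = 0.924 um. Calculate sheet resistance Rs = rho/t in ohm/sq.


Step 1: Convert thickness to cm: t = 0.924 um = 9.2400e-05 cm
Step 2: Rs = rho / t = 0.0618 / 9.2400e-05
Step 3: Rs = 668.8 ohm/sq

668.8


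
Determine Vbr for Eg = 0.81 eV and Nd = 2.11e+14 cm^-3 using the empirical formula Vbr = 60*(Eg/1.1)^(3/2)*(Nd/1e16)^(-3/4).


Step 1: Eg/1.1 = 0.81/1.1 = 0.736364
Step 2: (Eg/1.1)^1.5 = 0.736364^1.5 = 0.631886
Step 3: (Nd/1e16)^(-0.75) = (0.0211)^(-0.75) = 18.062928
Step 4: Vbr = 60 * 0.631886 * 18.062928 = 684.8 V

684.8


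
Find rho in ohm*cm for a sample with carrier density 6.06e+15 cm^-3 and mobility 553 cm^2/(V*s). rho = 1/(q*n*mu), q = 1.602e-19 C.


Step 1: sigma = q * n * mu = 1.602e-19 * 6.06e+15 * 553 = 5.36859e-01 S/cm
Step 2: rho = 1 / sigma = 1 / 5.36859e-01 = 1.863 ohm*cm

1.863


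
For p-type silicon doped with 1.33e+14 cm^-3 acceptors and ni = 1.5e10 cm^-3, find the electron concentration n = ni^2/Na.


Step 1: Majority hole concentration p ≈ Na = 1.33e+14 cm^-3
Step 2: n = ni^2 / Na = (1.5e10)^2 / 1.33e+14
Step 3: n = 1.69e+06 cm^-3

1.69e+06


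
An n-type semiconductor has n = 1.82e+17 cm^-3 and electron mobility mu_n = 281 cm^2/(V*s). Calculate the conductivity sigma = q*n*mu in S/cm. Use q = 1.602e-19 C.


Step 1: sigma = q * n * mu
Step 2: sigma = 1.602e-19 * 1.82e+17 * 281
Step 3: sigma = 8.193e+00 S/cm

8.193e+00


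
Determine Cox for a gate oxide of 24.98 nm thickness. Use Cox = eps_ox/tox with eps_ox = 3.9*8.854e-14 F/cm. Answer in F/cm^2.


Step 1: eps_ox = 3.9 * 8.854e-14 = 3.45306e-13 F/cm
Step 2: tox in cm = 24.98 nm * 1e-7 = 2.4980e-06 cm
Step 3: Cox = 3.45306e-13 / 2.4980e-06 = 1.38e-07 F/cm^2

1.38e-07


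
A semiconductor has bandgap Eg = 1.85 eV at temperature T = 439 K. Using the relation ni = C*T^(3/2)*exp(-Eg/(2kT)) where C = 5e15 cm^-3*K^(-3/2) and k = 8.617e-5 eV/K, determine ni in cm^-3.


Step 1: Compute kT = 8.617e-5 * 439 = 0.03782863 eV
Step 2: Exponent = -Eg/(2kT) = -1.85/(2*0.03782863) = -24.45238
Step 3: T^(3/2) = 439^1.5 = 9198.07
Step 4: ni = 5e15 * 9198.07 * exp(-24.45238) = 1.10e+09 cm^-3

1.10e+09


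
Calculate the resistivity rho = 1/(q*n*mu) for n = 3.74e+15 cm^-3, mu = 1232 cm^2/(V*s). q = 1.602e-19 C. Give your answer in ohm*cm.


Step 1: sigma = q * n * mu = 1.602e-19 * 3.74e+15 * 1232 = 7.38150e-01 S/cm
Step 2: rho = 1 / sigma = 1 / 7.38150e-01 = 1.355 ohm*cm

1.355


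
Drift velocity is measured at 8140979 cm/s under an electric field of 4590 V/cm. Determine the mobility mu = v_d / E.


Step 1: mu = v_d / E
Step 2: mu = 8140979 / 4590
Step 3: mu = 1773.63 cm^2/(V*s)

1773.63


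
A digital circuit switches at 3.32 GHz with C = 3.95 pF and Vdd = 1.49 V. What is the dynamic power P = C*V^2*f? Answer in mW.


Step 1: V^2 = 1.49^2 = 2.2201 V^2
Step 2: P = C*V^2*f = 3.95e-12 F * 2.2201 * 3.32e9 Hz
Step 3: P = 2.91143914e-02 W
Step 4: P = 29.114 mW

29.114


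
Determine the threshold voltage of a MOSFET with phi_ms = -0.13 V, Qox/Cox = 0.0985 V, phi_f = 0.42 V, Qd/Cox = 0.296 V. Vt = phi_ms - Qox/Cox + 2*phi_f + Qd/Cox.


Step 1: Vt = phi_ms - Qox/Cox + 2*phi_f + Qd/Cox
Step 2: Vt = -0.13 - 0.0985 + 2*0.42 + 0.296
Step 3: Vt = -0.13 - 0.0985 + 0.84 + 0.296
Step 4: Vt = 0.9075 V

0.9075


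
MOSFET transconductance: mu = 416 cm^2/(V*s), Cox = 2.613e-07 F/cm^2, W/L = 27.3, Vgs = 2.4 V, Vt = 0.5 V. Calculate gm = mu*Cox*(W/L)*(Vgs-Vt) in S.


Step 1: Vov = Vgs - Vt = 2.4 - 0.5 = 1.9 V
Step 2: gm = mu * Cox * (W/L) * Vov
Step 3: gm = 416 * 2.613e-07 * 27.3 * 1.9 = 5.64e-03 S

5.64e-03


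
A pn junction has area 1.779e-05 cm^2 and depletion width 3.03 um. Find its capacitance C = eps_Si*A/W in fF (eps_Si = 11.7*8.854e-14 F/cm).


Step 1: eps_Si = 11.7 * 8.854e-14 = 1.035918e-12 F/cm
Step 2: W in cm = 3.03 * 1e-4 = 3.03e-04 cm
Step 3: C = 1.035918e-12 * 1.779e-05 / 3.03e-04 = 6.082172e-14 F
Step 4: C = 60.82 fF

60.82


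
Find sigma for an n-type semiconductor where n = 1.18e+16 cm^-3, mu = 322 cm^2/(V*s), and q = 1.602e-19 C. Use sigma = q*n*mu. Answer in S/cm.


Step 1: sigma = q * n * mu
Step 2: sigma = 1.602e-19 * 1.18e+16 * 322
Step 3: sigma = 6.087e-01 S/cm

6.087e-01


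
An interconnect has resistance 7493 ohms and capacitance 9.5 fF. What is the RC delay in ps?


Step 1: tau = R * C
Step 2: tau = 7493 * 9.5 fF = 7493 * 9.5e-15 F
Step 3: tau = 7.11835e-11 s = 71.1835 ps

71.1835


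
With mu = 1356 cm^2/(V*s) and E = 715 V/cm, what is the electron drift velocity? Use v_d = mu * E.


Step 1: v_d = mu * E
Step 2: v_d = 1356 * 715 = 969540
Step 3: v_d = 9.70e+05 cm/s

9.70e+05


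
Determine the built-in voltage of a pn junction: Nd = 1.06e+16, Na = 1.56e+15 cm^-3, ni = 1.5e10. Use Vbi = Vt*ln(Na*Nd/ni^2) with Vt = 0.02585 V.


Step 1: Compute Na*Nd/ni^2 = 1.56e+15 * 1.06e+16 / (1.5e10)^2 = 7.3493e+10
Step 2: ln(7.3493e+10) = 25.0205
Step 3: Vbi = 0.02585 * 25.0205 = 0.647 V

0.647


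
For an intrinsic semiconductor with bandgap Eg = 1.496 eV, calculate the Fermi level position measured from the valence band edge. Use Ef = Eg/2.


Step 1: For an intrinsic semiconductor, the Fermi level sits at midgap.
Step 2: Ef = Eg / 2 = 1.496 / 2 = 0.748 eV

0.748


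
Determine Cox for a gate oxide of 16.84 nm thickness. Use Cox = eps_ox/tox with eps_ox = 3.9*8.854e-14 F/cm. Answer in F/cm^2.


Step 1: eps_ox = 3.9 * 8.854e-14 = 3.45306e-13 F/cm
Step 2: tox in cm = 16.84 nm * 1e-7 = 1.6840e-06 cm
Step 3: Cox = 3.45306e-13 / 1.6840e-06 = 2.05e-07 F/cm^2

2.05e-07


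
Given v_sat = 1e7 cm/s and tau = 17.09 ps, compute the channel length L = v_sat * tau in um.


Step 1: tau in seconds = 17.09 ps * 1e-12 = 1.7090e-11 s
Step 2: L = v_sat * tau = 1e7 * 1.7090e-11 = 1.7090e-04 cm
Step 3: L in um = 1.7090e-04 * 1e4 = 1.709 um

1.709


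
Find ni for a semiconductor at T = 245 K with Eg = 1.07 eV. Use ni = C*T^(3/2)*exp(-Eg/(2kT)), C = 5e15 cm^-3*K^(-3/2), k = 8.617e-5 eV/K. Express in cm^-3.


Step 1: Compute kT = 8.617e-5 * 245 = 0.02111165 eV
Step 2: Exponent = -Eg/(2kT) = -1.07/(2*0.02111165) = -25.34146
Step 3: T^(3/2) = 245^1.5 = 3834.86
Step 4: ni = 5e15 * 3834.86 * exp(-25.34146) = 1.89e+08 cm^-3

1.89e+08


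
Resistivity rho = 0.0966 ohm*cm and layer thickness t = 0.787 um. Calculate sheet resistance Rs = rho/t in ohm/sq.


Step 1: Convert thickness to cm: t = 0.787 um = 7.8700e-05 cm
Step 2: Rs = rho / t = 0.0966 / 7.8700e-05
Step 3: Rs = 1227.4 ohm/sq

1227.4


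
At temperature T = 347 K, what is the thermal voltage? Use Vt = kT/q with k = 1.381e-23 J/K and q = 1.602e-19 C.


Step 1: kT = 1.381e-23 * 347 = 4.79207e-21 J
Step 2: Vt = kT/q = 4.79207e-21 / 1.602e-19
Step 3: Vt = 0.02991 V

0.02991


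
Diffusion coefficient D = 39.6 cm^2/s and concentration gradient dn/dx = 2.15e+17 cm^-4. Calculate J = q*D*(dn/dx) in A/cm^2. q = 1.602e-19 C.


Step 1: J = q * D * (dn/dx)
Step 2: J = 1.602e-19 * 39.6 * 2.15e+17
Step 3: J = 1.36e+00 A/cm^2

1.36e+00


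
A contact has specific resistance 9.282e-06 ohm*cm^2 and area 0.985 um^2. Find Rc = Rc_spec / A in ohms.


Step 1: Convert area to cm^2: 0.985 um^2 = 9.8500e-09 cm^2
Step 2: Rc = Rc_spec / A = 9.282e-06 / 9.8500e-09
Step 3: Rc = 9.42e+02 ohms

9.42e+02


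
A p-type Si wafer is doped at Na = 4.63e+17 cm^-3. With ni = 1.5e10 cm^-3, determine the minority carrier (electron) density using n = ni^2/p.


Step 1: Majority hole concentration p ≈ Na = 4.63e+17 cm^-3
Step 2: n = ni^2 / Na = (1.5e10)^2 / 4.63e+17
Step 3: n = 4.86e+02 cm^-3

4.86e+02


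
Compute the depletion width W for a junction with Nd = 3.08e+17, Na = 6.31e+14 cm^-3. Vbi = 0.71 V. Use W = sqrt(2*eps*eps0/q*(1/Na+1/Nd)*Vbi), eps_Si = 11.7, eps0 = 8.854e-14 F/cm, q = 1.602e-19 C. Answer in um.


Step 1: 1/Na + 1/Nd = 1/6.31e+14 + 1/3.08e+17 = 1.58803e-15
Step 2: 2*eps*eps0/q = 2*11.7*8.854e-14/1.602e-19 = 1.293281e+07
Step 3: W^2 = 1.293281e+07 * 1.58803e-15 * 0.71 = 1.45818e-08
Step 4: W = sqrt(1.45818e-08) = 1.208e-04 cm = 1.208 um

1.208
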